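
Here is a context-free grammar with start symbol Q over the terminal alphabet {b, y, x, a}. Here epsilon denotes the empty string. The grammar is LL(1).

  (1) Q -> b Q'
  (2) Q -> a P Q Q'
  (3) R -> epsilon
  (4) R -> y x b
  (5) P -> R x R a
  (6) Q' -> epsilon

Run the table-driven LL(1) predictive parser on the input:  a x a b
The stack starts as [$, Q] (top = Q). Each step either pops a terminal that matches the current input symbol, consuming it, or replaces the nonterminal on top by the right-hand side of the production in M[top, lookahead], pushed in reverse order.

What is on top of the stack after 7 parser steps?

step 1: stack=$ Q  input=a x a b $  — expand Q -> a P Q Q'
step 2: stack=$ Q' Q P a  input=a x a b $  — match a
step 3: stack=$ Q' Q P  input=x a b $  — expand P -> R x R a
step 4: stack=$ Q' Q a R x R  input=x a b $  — expand R -> epsilon
step 5: stack=$ Q' Q a R x  input=x a b $  — match x
step 6: stack=$ Q' Q a R  input=a b $  — expand R -> epsilon
step 7: stack=$ Q' Q a  input=a b $  — match a
Stack after step 7: $ Q' Q (top = Q).

Q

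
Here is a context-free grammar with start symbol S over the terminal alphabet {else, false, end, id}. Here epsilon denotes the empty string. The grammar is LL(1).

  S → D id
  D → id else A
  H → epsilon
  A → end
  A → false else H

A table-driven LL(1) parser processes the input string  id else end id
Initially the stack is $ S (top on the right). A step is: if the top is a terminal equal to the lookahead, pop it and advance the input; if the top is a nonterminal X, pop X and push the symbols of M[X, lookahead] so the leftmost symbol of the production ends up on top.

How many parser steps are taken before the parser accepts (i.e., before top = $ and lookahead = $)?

     Stack           Input             Action
  1  $ S             id else end id $  expand S → D id
  2  $ id D          id else end id $  expand D → id else A
  3  $ id A else id  id else end id $  match id
  4  $ id A else     else end id $     match else
  5  $ id A          end id $          expand A → end
  6  $ id end        end id $          match end
  7  $ id            id $              match id
Accept reached after 7 steps.

7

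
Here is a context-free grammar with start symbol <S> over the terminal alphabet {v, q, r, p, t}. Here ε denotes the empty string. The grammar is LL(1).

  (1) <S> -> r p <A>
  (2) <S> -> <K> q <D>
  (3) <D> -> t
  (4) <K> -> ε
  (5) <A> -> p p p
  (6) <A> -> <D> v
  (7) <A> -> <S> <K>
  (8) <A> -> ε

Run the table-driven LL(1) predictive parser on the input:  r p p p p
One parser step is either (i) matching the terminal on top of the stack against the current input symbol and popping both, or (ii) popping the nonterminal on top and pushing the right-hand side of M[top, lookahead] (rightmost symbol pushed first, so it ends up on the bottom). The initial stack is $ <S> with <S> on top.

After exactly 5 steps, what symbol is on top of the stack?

p

     Stack      Input        Action
  1  $ <S>      r p p p p $  expand <S> -> r p <A>
  2  $ <A> p r  r p p p p $  match r
  3  $ <A> p    p p p p $    match p
  4  $ <A>      p p p $      expand <A> -> p p p
  5  $ p p p    p p p $      match p
Stack after step 5: $ p p (top = p).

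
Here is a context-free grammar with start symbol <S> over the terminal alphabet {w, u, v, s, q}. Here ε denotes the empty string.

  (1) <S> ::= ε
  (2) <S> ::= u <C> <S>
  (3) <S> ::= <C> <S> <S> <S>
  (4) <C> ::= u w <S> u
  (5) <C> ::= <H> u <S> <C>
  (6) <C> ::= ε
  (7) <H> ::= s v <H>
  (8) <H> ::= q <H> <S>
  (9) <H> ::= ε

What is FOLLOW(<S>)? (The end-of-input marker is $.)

FIRST(<H>) = {ε, q, s}
FIRST(<C>) = {ε, q, s, u}  (via <H> u <S> <C>)
FIRST(<S>) = {ε, q, s, u}  (via <C> <S> <S> <S>)
FOLLOW(<S>) includes $ since <S> is the start symbol.
FOLLOW(<H>): in <C>::=<H> u <S> <C>, <H> is followed by u <S> <C> with FIRST {u}; in <H>::=s v <H>, the suffix after <H> is empty (adds nothing new); in <H>::=q <H> <S>, <H> is followed by <S> with FIRST {ε, q, s, u}; in <H>::=q <H> <S>, the suffix after <H> is nullable (adds nothing new). Thus FOLLOW(<H>) = {q, s, u}.
FOLLOW(<S>): in <S>::=u <C> <S>, the suffix after <S> is empty (adds nothing new); in <S>::=<C> <S> <S> <S> (occurrence 1), <S> is followed by <S> <S> with FIRST {ε, q, s, u}; in <S>::=<C> <S> <S> <S> (occurrence 1), the suffix after <S> is nullable (adds nothing new); in <S>::=<C> <S> <S> <S> (occurrence 2), <S> is followed by <S> with FIRST {ε, q, s, u}; in <S>::=<C> <S> <S> <S> (occurrence 2), the suffix after <S> is nullable (adds nothing new); in <S>::=<C> <S> <S> <S> (occurrence 3), the suffix after <S> is empty (adds nothing new); in <C>::=u w <S> u, <S> is followed by u with FIRST {u}; in <C>::=<H> u <S> <C>, <S> is followed by <C> with FIRST {ε, q, s, u}; in <C>::=<H> u <S> <C>, the suffix after <S> is nullable, so FOLLOW(<S>) ⊇ FOLLOW(<C>) = {$, q, s, u}; in <H>::=q <H> <S>, the suffix after <S> is empty, so FOLLOW(<S>) ⊇ FOLLOW(<H>) = {q, s, u}. Thus FOLLOW(<S>) = {$, q, s, u}.
FOLLOW(<C>): in <S>::=u <C> <S>, <C> is followed by <S> with FIRST {ε, q, s, u}; in <S>::=u <C> <S>, the suffix after <C> is nullable, so FOLLOW(<C>) ⊇ FOLLOW(<S>) = {$, q, s, u}; in <S>::=<C> <S> <S> <S>, <C> is followed by <S> <S> <S> with FIRST {ε, q, s, u}; in <S>::=<C> <S> <S> <S>, the suffix after <C> is nullable, so FOLLOW(<C>) ⊇ FOLLOW(<S>) = {$, q, s, u}; in <C>::=<H> u <S> <C>, the suffix after <C> is empty (adds nothing new). Thus FOLLOW(<C>) = {$, q, s, u}.

{$, q, s, u}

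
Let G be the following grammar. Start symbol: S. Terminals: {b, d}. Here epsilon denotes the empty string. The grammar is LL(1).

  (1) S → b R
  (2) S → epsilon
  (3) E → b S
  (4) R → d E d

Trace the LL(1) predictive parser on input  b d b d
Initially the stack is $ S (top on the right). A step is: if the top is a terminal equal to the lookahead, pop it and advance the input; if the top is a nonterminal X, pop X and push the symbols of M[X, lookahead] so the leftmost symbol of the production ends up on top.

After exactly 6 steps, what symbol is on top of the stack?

S

     Stack    Input      Action
  1  $ S      b d b d $  expand S → b R
  2  $ R b    b d b d $  match b
  3  $ R      d b d $    expand R → d E d
  4  $ d E d  d b d $    match d
  5  $ d E    b d $      expand E → b S
  6  $ d S b  b d $      match b
Stack after step 6: $ d S (top = S).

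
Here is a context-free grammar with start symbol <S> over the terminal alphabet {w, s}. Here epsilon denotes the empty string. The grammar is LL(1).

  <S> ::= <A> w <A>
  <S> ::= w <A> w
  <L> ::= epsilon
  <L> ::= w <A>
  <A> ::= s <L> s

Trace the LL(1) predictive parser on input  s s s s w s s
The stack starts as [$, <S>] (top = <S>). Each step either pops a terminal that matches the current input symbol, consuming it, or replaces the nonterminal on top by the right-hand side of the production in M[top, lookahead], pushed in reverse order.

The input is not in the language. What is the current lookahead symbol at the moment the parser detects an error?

s

     Stack            Input            Action
  1  $ <S>            s s s s w s s $  expand <S> ::= <A> w <A>
  2  $ <A> w <A>      s s s s w s s $  expand <A> ::= s <L> s
  3  $ <A> w s <L> s  s s s s w s s $  match s
  4  $ <A> w s <L>    s s s w s s $    expand <L> ::= epsilon
  5  $ <A> w s        s s s w s s $    match s
  6  $ <A> w          s s w s s $      error: top is terminal w but lookahead is s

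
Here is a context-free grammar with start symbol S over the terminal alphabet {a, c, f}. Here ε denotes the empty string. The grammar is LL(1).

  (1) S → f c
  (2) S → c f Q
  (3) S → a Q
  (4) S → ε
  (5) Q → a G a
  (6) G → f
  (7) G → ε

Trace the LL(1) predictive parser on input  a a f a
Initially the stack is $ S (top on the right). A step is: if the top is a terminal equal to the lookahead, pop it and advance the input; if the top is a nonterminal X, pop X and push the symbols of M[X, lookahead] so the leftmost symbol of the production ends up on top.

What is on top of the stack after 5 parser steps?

f

     Stack    Input      Action
  1  $ S      a a f a $  expand S → a Q
  2  $ Q a    a a f a $  match a
  3  $ Q      a f a $    expand Q → a G a
  4  $ a G a  a f a $    match a
  5  $ a G    f a $      expand G → f
Stack after step 5: $ a f (top = f).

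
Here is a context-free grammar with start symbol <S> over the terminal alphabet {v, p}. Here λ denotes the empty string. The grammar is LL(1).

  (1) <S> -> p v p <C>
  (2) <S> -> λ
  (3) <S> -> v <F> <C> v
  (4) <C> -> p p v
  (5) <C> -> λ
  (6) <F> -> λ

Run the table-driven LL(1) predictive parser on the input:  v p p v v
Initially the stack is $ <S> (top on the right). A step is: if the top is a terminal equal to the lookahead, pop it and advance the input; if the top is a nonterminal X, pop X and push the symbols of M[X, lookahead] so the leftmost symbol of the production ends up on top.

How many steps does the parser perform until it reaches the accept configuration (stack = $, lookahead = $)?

8

     Stack          Input        Action
  1  $ <S>          v p p v v $  expand <S> -> v <F> <C> v
  2  $ v <C> <F> v  v p p v v $  match v
  3  $ v <C> <F>    p p v v $    expand <F> -> λ
  4  $ v <C>        p p v v $    expand <C> -> p p v
  5  $ v v p p      p p v v $    match p
  6  $ v v p        p v v $      match p
  7  $ v v          v v $        match v
  8  $ v            v $          match v
Accept reached after 8 steps.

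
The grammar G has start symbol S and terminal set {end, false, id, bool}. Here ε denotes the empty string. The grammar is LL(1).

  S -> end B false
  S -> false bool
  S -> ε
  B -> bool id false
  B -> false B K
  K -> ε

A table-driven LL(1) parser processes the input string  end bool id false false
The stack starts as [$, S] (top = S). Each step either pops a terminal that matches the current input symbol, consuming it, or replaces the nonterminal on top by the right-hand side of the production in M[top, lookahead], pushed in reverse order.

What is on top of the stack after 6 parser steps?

step 1: stack=$ S  input=end bool id false false $  — expand S -> end B false
step 2: stack=$ false B end  input=end bool id false false $  — match end
step 3: stack=$ false B  input=bool id false false $  — expand B -> bool id false
step 4: stack=$ false false id bool  input=bool id false false $  — match bool
step 5: stack=$ false false id  input=id false false $  — match id
step 6: stack=$ false false  input=false false $  — match false
Stack after step 6: $ false (top = false).

false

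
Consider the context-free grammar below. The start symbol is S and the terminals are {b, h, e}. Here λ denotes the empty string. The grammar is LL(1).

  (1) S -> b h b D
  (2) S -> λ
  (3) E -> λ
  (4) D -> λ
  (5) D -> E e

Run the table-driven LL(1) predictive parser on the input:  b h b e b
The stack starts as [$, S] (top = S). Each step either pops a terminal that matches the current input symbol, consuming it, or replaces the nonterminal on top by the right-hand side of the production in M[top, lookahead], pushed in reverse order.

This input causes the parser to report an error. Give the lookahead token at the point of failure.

     Stack      Input        Action
  1  $ S        b h b e b $  expand S -> b h b D
  2  $ D b h b  b h b e b $  match b
  3  $ D b h    h b e b $    match h
  4  $ D b      b e b $      match b
  5  $ D        e b $        expand D -> E e
  6  $ e E      e b $        expand E -> λ
  7  $ e        e b $        match e
  8  $          b $          error: stack empty but input remains

b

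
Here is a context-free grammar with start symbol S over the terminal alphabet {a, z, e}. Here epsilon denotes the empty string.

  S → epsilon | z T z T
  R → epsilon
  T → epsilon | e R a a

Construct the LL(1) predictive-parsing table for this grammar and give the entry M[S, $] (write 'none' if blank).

FIRST(S): from S→epsilon we get {epsilon}; from S→z T z T we get {z}. So FIRST(S) = {epsilon, z}.
FIRST(R): from R→epsilon we get {epsilon}. So FIRST(R) = {epsilon}.
FIRST(T): from T→epsilon we get {epsilon}; from T→e R a a we get {e}. So FIRST(T) = {epsilon, e}.
FOLLOW(S) includes $ since S is the start symbol.
FOLLOW(S): S appears on no right-hand side. Thus FOLLOW(S) = {$}.
For S → epsilon: FIRST(epsilon) = {epsilon}, so it goes in M[S, t] for t ∈ {}; since epsilon ∈ FIRST, also for every t ∈ FOLLOW(S) = {$}.
For S → z T z T: FIRST(z T z T) = {z}, so it goes in M[S, t] for t ∈ {z}.

S → epsilon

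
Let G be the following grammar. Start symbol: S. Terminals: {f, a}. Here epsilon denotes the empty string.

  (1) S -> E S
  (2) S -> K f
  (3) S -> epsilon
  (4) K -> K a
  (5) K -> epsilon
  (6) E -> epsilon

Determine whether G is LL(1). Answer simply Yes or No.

FIRST(S) = {epsilon, a, f}
FIRST(K) = {epsilon, a}
FIRST(E) = {epsilon}
FOLLOW(S) = {$}
FOLLOW(K) = {a, f}
FOLLOW(E) = {$, a, f}
Cell M[K, a] receives both K -> K a and K -> epsilon — the grammar is not LL(1).

No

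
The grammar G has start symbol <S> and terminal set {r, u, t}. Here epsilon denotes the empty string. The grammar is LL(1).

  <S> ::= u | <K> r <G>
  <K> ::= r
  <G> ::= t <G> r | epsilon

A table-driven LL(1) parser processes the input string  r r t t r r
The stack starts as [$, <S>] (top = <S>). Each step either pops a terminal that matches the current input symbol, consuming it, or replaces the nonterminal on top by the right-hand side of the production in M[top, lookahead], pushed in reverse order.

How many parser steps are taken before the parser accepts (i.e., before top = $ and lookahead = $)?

11

step 1: stack=$ <S>  input=r r t t r r $  — expand <S> ::= <K> r <G>
step 2: stack=$ <G> r <K>  input=r r t t r r $  — expand <K> ::= r
step 3: stack=$ <G> r r  input=r r t t r r $  — match r
step 4: stack=$ <G> r  input=r t t r r $  — match r
step 5: stack=$ <G>  input=t t r r $  — expand <G> ::= t <G> r
step 6: stack=$ r <G> t  input=t t r r $  — match t
step 7: stack=$ r <G>  input=t r r $  — expand <G> ::= t <G> r
step 8: stack=$ r r <G> t  input=t r r $  — match t
step 9: stack=$ r r <G>  input=r r $  — expand <G> ::= epsilon
step 10: stack=$ r r  input=r r $  — match r
step 11: stack=$ r  input=r $  — match r
Accept reached after 11 steps.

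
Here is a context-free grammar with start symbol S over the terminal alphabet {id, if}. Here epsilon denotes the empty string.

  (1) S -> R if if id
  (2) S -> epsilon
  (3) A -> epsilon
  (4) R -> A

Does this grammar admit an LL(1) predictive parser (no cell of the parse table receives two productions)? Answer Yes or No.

FIRST(S) = {epsilon, if}
FIRST(A) = {epsilon}
FIRST(R) = {epsilon}
FOLLOW(S) = {$}
FOLLOW(A) = {if}
FOLLOW(R) = {if}
Each cell of M receives at most one production.

Yes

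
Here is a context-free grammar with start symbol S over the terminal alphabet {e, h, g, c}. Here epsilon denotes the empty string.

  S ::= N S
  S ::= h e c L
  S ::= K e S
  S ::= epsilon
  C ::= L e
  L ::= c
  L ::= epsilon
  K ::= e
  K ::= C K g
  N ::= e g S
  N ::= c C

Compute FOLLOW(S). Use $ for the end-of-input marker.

{$, c, e, h}

FIRST(L) = {epsilon, c}
FIRST(N) = {c, e}
FIRST(C) = {c, e}  (via L e)
FIRST(K) = {c, e}  (via C K g)
FIRST(S) = {epsilon, c, e, h}  (via N S, K e S)
FOLLOW(S) includes $ since S is the start symbol.
FOLLOW(K): in S::=K e S, K is followed by e S with FIRST {e}; in K::=C K g, K is followed by g with FIRST {g}. Thus FOLLOW(K) = {e, g}.
FOLLOW(S): in S::=N S, the suffix after S is empty (adds nothing new); in S::=K e S, the suffix after S is empty (adds nothing new); in N::=e g S, the suffix after S is empty, so FOLLOW(S) ⊇ FOLLOW(N) = {$, c, e, h}. Thus FOLLOW(S) = {$, c, e, h}.
FOLLOW(L): in S::=h e c L, the suffix after L is empty, so FOLLOW(L) ⊇ FOLLOW(S) = {$, c, e, h}; in C::=L e, L is followed by e with FIRST {e}. Thus FOLLOW(L) = {$, c, e, h}.
FOLLOW(N): in S::=N S, N is followed by S with FIRST {epsilon, c, e, h}; in S::=N S, the suffix after N is nullable, so FOLLOW(N) ⊇ FOLLOW(S) = {$, c, e, h}. Thus FOLLOW(N) = {$, c, e, h}.
FOLLOW(C): in K::=C K g, C is followed by K g with FIRST {c, e}; in N::=c C, the suffix after C is empty, so FOLLOW(C) ⊇ FOLLOW(N) = {$, c, e, h}. Thus FOLLOW(C) = {$, c, e, h}.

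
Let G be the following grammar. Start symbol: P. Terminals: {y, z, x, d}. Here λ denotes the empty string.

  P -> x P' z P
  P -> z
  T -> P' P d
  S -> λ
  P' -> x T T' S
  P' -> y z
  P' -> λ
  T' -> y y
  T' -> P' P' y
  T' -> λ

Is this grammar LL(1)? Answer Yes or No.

No

FIRST(P) = {x, z}
FIRST(T) = {x, y, z}
FIRST(S) = {λ}
FIRST(P') = {λ, x, y}
FIRST(T') = {λ, x, y}
FOLLOW(P) = {$, d}
FOLLOW(T) = {x, y, z}
FOLLOW(S) = {x, y, z}
FOLLOW(P') = {x, y, z}
FOLLOW(T') = {x, y, z}
Cell M[P', x] receives both P' -> x T T' S and P' -> λ — the grammar is not LL(1).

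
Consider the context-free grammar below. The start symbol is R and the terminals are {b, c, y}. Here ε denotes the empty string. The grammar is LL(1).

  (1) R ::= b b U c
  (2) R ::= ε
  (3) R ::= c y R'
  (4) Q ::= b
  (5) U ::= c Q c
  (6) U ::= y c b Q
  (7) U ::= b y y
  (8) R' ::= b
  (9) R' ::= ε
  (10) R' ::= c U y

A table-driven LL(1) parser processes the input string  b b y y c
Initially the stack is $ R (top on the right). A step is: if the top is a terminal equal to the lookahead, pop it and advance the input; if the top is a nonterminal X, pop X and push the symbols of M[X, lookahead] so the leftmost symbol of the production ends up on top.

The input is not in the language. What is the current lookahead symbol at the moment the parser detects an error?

step 1: stack=$ R  input=b b y y c $  — expand R ::= b b U c
step 2: stack=$ c U b b  input=b b y y c $  — match b
step 3: stack=$ c U b  input=b y y c $  — match b
step 4: stack=$ c U  input=y y c $  — expand U ::= y c b Q
step 5: stack=$ c Q b c y  input=y y c $  — match y
step 6: stack=$ c Q b c  input=y c $  — error: top is terminal c but lookahead is y

y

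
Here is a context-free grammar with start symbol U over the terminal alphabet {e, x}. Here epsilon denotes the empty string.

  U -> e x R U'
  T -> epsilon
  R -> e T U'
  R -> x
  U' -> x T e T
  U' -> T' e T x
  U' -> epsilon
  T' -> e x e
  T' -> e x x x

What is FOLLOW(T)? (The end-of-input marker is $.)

{$, e, x}

FIRST(U): from U->e x R U' we get {e}. So FIRST(U) = {e}.
FIRST(T): from T->epsilon we get {epsilon}. So FIRST(T) = {epsilon}.
FIRST(R): from R->e T U' we get {e}; from R->x we get {x}. So FIRST(R) = {e, x}.
FIRST(T'): from T'->e x e we get {e}; from T'->e x x x we get {e}. So FIRST(T') = {e}.
FIRST(U'): from U'->x T e T we get {x}; from U'->T' e T x we get {e}; from U'->epsilon we get {epsilon}. So FIRST(U') = {epsilon, e, x}.
FOLLOW(U) includes $ since U is the start symbol.
FOLLOW(U): U appears on no right-hand side. Thus FOLLOW(U) = {$}.
FOLLOW(R): in U->e x R U', R is followed by U' with FIRST {epsilon, e, x}; in U->e x R U', the suffix after R is nullable, so FOLLOW(R) ⊇ FOLLOW(U) = {$}. Thus FOLLOW(R) = {$, e, x}.
FOLLOW(U'): in U->e x R U', the suffix after U' is empty, so FOLLOW(U') ⊇ FOLLOW(U) = {$}; in R->e T U', the suffix after U' is empty, so FOLLOW(U') ⊇ FOLLOW(R) = {$, e, x}. Thus FOLLOW(U') = {$, e, x}.
FOLLOW(T): in R->e T U', T is followed by U' with FIRST {epsilon, e, x}; in R->e T U', the suffix after T is nullable, so FOLLOW(T) ⊇ FOLLOW(R) = {$, e, x}; in U'->x T e T (occurrence 1), T is followed by e T with FIRST {e}; in U'->x T e T (occurrence 2), the suffix after T is empty, so FOLLOW(T) ⊇ FOLLOW(U') = {$, e, x}; in U'->T' e T x, T is followed by x with FIRST {x}. Thus FOLLOW(T) = {$, e, x}.
FOLLOW(T'): in U'->T' e T x, T' is followed by e T x with FIRST {e}. Thus FOLLOW(T') = {e}.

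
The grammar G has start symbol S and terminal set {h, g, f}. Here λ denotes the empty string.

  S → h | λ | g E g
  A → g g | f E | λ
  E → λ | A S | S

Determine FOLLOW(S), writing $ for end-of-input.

{$, g, h}

FIRST(S): from S→h we get {h}; from S→λ we get {λ}; from S→g E g we get {g}. So FIRST(S) = {λ, g, h}.
FIRST(A): from A→g g we get {g}; from A→f E we get {f}; from A→λ we get {λ}. So FIRST(A) = {λ, f, g}.
FIRST(E): from E→λ we get {λ}; from E→A S we get {λ, f, g, h}; from E→S we get {λ, g, h}. So FIRST(E) = {λ, f, g, h}.
FOLLOW(S) includes $ since S is the start symbol.
FOLLOW(S): in E→A S, the suffix after S is empty, so FOLLOW(S) ⊇ FOLLOW(E) = {g, h}; in E→S, the suffix after S is empty, so FOLLOW(S) ⊇ FOLLOW(E) = {g, h}. Thus FOLLOW(S) = {$, g, h}.
FOLLOW(A): in E→A S, A is followed by S with FIRST {λ, g, h}; in E→A S, the suffix after A is nullable, so FOLLOW(A) ⊇ FOLLOW(E) = {g, h}. Thus FOLLOW(A) = {g, h}.
FOLLOW(E): in S→g E g, E is followed by g with FIRST {g}; in A→f E, the suffix after E is empty, so FOLLOW(E) ⊇ FOLLOW(A) = {g, h}. Thus FOLLOW(E) = {g, h}.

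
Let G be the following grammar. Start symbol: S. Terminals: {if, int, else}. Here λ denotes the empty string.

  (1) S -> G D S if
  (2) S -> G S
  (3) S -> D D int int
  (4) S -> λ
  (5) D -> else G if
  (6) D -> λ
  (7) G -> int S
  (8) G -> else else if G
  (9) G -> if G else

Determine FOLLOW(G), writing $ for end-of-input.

FIRST(D): from D->else G if we get {else}; from D->λ we get {λ}. So FIRST(D) = {λ, else}.
FIRST(G): from G->int S we get {int}; from G->else else if G we get {else}; from G->if G else we get {if}. So FIRST(G) = {else, if, int}.
FIRST(S): from S->G D S if we get {else, if, int}; from S->G S we get {else, if, int}; from S->D D int int we get {else, int}; from S->λ we get {λ}. So FIRST(S) = {λ, else, if, int}.
FOLLOW(S) includes $ since S is the start symbol.
FOLLOW(D): in S->G D S if, D is followed by S if with FIRST {else, if, int}; in S->D D int int (occurrence 1), D is followed by D int int with FIRST {else, int}; in S->D D int int (occurrence 2), D is followed by int int with FIRST {int}. Thus FOLLOW(D) = {else, if, int}.
FOLLOW(S): in S->G D S if, S is followed by if with FIRST {if}; in S->G S, the suffix after S is empty (adds nothing new); in G->int S, the suffix after S is empty, so FOLLOW(S) ⊇ FOLLOW(G) = {$, else, if, int}. Thus FOLLOW(S) = {$, else, if, int}.
FOLLOW(G): in S->G D S if, G is followed by D S if with FIRST {else, if, int}; in S->G S, G is followed by S with FIRST {λ, else, if, int}; in S->G S, the suffix after G is nullable, so FOLLOW(G) ⊇ FOLLOW(S) = {$, else, if, int}; in D->else G if, G is followed by if with FIRST {if}; in G->else else if G, the suffix after G is empty (adds nothing new); in G->if G else, G is followed by else with FIRST {else}. Thus FOLLOW(G) = {$, else, if, int}.

{$, else, if, int}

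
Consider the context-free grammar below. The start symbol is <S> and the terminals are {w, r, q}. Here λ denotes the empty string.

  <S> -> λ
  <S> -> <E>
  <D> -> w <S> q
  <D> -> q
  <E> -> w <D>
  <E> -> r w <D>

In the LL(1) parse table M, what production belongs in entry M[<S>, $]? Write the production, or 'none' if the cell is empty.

<S> -> λ

FIRST(<D>): from <D>->w <S> q we get {w}; from <D>->q we get {q}. So FIRST(<D>) = {q, w}.
FIRST(<E>): from <E>->w <D> we get {w}; from <E>->r w <D> we get {r}. So FIRST(<E>) = {r, w}.
FIRST(<S>): from <S>->λ we get {λ}; from <S>-><E> we get {r, w}. So FIRST(<S>) = {λ, r, w}.
FOLLOW(<S>) includes $ since <S> is the start symbol.
FOLLOW(<S>): in <D>->w <S> q, <S> is followed by q with FIRST {q}. Thus FOLLOW(<S>) = {$, q}.
For <S> -> λ: FIRST(λ) = {λ}, so it goes in M[<S>, t] for t ∈ {}; since λ ∈ FIRST, also for every t ∈ FOLLOW(<S>) = {$, q}.
For <S> -> <E>: FIRST(<E>) = {r, w}, so it goes in M[<S>, t] for t ∈ {r, w}.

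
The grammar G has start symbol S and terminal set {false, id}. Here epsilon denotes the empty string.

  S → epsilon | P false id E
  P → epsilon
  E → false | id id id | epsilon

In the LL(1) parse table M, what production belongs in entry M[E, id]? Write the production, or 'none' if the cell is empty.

E → id id id

FIRST(P): from P→epsilon we get {epsilon}. So FIRST(P) = {epsilon}.
FIRST(E): from E→false we get {false}; from E→id id id we get {id}; from E→epsilon we get {epsilon}. So FIRST(E) = {epsilon, false, id}.
FIRST(S): from S→epsilon we get {epsilon}; from S→P false id E we get {false}. So FIRST(S) = {epsilon, false}.
FOLLOW(S) includes $ since S is the start symbol.
FOLLOW(S): S appears on no right-hand side. Thus FOLLOW(S) = {$}.
FOLLOW(E): in S→P false id E, the suffix after E is empty, so FOLLOW(E) ⊇ FOLLOW(S) = {$}. Thus FOLLOW(E) = {$}.
For E → false: FIRST(false) = {false}, so it goes in M[E, t] for t ∈ {false}.
For E → id id id: FIRST(id id id) = {id}, so it goes in M[E, t] for t ∈ {id}.
For E → epsilon: FIRST(epsilon) = {epsilon}, so it goes in M[E, t] for t ∈ {}; since epsilon ∈ FIRST, also for every t ∈ FOLLOW(E) = {$}.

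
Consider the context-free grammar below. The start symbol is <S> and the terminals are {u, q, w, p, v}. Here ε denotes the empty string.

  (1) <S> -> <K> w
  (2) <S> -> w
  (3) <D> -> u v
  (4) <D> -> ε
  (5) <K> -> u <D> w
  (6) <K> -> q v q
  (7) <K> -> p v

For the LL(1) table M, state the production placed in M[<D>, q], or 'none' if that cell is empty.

none

FIRST(<D>) = {ε, u}
FIRST(<K>) = {p, q, u}
FIRST(<S>) = {p, q, u, w}  (via <K> w)
FOLLOW(<S>) includes $ since <S> is the start symbol.
FOLLOW(<D>): in <K>->u <D> w, <D> is followed by w with FIRST {w}. Thus FOLLOW(<D>) = {w}.
For <D> -> u v: FIRST(u v) = {u}, so it goes in M[<D>, t] for t ∈ {u}.
For <D> -> ε: FIRST(ε) = {ε}, so it goes in M[<D>, t] for t ∈ {}; since ε ∈ FIRST, also for every t ∈ FOLLOW(<D>) = {w}.
None of these place a production in M[<D>, q].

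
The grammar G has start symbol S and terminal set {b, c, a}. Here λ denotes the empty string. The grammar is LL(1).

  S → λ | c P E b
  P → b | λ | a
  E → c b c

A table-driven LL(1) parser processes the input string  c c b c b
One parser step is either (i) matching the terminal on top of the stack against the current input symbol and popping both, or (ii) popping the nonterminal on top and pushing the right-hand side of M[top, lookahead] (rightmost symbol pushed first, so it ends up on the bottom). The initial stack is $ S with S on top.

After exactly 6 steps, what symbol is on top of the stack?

step 1: stack=$ S  input=c c b c b $  — expand S → c P E b
step 2: stack=$ b E P c  input=c c b c b $  — match c
step 3: stack=$ b E P  input=c b c b $  — expand P → λ
step 4: stack=$ b E  input=c b c b $  — expand E → c b c
step 5: stack=$ b c b c  input=c b c b $  — match c
step 6: stack=$ b c b  input=b c b $  — match b
Stack after step 6: $ b c (top = c).

c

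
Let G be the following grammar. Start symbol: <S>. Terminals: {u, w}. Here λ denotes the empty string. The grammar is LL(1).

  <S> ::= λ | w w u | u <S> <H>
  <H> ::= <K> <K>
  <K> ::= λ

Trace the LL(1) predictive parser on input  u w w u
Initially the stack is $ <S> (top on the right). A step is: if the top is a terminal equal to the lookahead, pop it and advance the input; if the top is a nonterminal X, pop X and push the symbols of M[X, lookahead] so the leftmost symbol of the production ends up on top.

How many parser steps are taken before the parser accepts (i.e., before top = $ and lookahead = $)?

9

step 1: stack=$ <S>  input=u w w u $  — expand <S> ::= u <S> <H>
step 2: stack=$ <H> <S> u  input=u w w u $  — match u
step 3: stack=$ <H> <S>  input=w w u $  — expand <S> ::= w w u
step 4: stack=$ <H> u w w  input=w w u $  — match w
step 5: stack=$ <H> u w  input=w u $  — match w
step 6: stack=$ <H> u  input=u $  — match u
step 7: stack=$ <H>  input=$  — expand <H> ::= <K> <K>
step 8: stack=$ <K> <K>  input=$  — expand <K> ::= λ
step 9: stack=$ <K>  input=$  — expand <K> ::= λ
Accept reached after 9 steps.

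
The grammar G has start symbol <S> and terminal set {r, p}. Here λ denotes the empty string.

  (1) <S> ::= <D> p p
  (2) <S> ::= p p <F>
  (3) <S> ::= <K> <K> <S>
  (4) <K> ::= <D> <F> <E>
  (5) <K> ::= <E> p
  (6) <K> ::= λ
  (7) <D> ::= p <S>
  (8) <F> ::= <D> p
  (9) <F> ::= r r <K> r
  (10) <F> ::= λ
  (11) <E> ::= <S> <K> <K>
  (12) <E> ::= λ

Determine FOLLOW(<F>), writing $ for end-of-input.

{$, p, r}

FIRST(<D>) = {p}
FIRST(<F>) = {λ, p, r}  (via <D> p)
FIRST(<S>) = {p}  (via <D> p p, <K> <K> <S>)
FIRST(<E>) = {λ, p}  (via <S> <K> <K>)
FIRST(<K>) = {λ, p}  (via <D> <F> <E>, <E> p)
FOLLOW(<S>) includes $ since <S> is the start symbol.
FOLLOW(<S>): in <S>::=<K> <K> <S>, the suffix after <S> is empty (adds nothing new); in <D>::=p <S>, the suffix after <S> is empty, so FOLLOW(<S>) ⊇ FOLLOW(<D>) = {p, r}; in <E>::=<S> <K> <K>, <S> is followed by <K> <K> with FIRST {λ, p}; in <E>::=<S> <K> <K>, the suffix after <S> is nullable, so FOLLOW(<S>) ⊇ FOLLOW(<E>) = {p, r}. Thus FOLLOW(<S>) = {$, p, r}.
FOLLOW(<K>): in <S>::=<K> <K> <S> (occurrence 1), <K> is followed by <K> <S> with FIRST {p}; in <S>::=<K> <K> <S> (occurrence 2), <K> is followed by <S> with FIRST {p}; in <F>::=r r <K> r, <K> is followed by r with FIRST {r}; in <E>::=<S> <K> <K> (occurrence 1), <K> is followed by <K> with FIRST {λ, p}; in <E>::=<S> <K> <K> (occurrence 1), the suffix after <K> is nullable, so FOLLOW(<K>) ⊇ FOLLOW(<E>) = {p, r}; in <E>::=<S> <K> <K> (occurrence 2), the suffix after <K> is empty, so FOLLOW(<K>) ⊇ FOLLOW(<E>) = {p, r}. Thus FOLLOW(<K>) = {p, r}.
FOLLOW(<D>): in <S>::=<D> p p, <D> is followed by p p with FIRST {p}; in <K>::=<D> <F> <E>, <D> is followed by <F> <E> with FIRST {λ, p, r}; in <K>::=<D> <F> <E>, the suffix after <D> is nullable, so FOLLOW(<D>) ⊇ FOLLOW(<K>) = {p, r}; in <F>::=<D> p, <D> is followed by p with FIRST {p}. Thus FOLLOW(<D>) = {p, r}.
FOLLOW(<F>): in <S>::=p p <F>, the suffix after <F> is empty, so FOLLOW(<F>) ⊇ FOLLOW(<S>) = {$, p, r}; in <K>::=<D> <F> <E>, <F> is followed by <E> with FIRST {λ, p}; in <K>::=<D> <F> <E>, the suffix after <F> is nullable, so FOLLOW(<F>) ⊇ FOLLOW(<K>) = {p, r}. Thus FOLLOW(<F>) = {$, p, r}.
FOLLOW(<E>): in <K>::=<D> <F> <E>, the suffix after <E> is empty, so FOLLOW(<E>) ⊇ FOLLOW(<K>) = {p, r}; in <K>::=<E> p, <E> is followed by p with FIRST {p}. Thus FOLLOW(<E>) = {p, r}.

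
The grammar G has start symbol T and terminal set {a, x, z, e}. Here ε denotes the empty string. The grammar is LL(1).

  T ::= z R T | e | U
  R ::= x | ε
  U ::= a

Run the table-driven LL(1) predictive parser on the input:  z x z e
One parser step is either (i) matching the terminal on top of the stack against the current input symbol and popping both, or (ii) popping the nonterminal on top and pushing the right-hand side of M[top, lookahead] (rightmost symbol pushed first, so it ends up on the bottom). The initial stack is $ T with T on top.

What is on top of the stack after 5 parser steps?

step 1: stack=$ T  input=z x z e $  — expand T ::= z R T
step 2: stack=$ T R z  input=z x z e $  — match z
step 3: stack=$ T R  input=x z e $  — expand R ::= x
step 4: stack=$ T x  input=x z e $  — match x
step 5: stack=$ T  input=z e $  — expand T ::= z R T
Stack after step 5: $ T R z (top = z).

z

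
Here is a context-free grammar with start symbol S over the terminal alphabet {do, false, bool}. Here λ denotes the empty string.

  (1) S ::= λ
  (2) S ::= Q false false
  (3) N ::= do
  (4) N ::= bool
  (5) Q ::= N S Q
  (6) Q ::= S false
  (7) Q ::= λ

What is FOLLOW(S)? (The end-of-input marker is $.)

{$, bool, do, false}

FIRST(N): from N::=do we get {do}; from N::=bool we get {bool}. So FIRST(N) = {bool, do}.
FIRST(S): from S::=λ we get {λ}; from S::=Q false false we get {bool, do, false}. So FIRST(S) = {λ, bool, do, false}.
FIRST(Q): from Q::=N S Q we get {bool, do}; from Q::=S false we get {bool, do, false}; from Q::=λ we get {λ}. So FIRST(Q) = {λ, bool, do, false}.
FOLLOW(S) includes $ since S is the start symbol.
FOLLOW(Q): in S::=Q false false, Q is followed by false false with FIRST {false}; in Q::=N S Q, the suffix after Q is empty (adds nothing new). Thus FOLLOW(Q) = {false}.
FOLLOW(S): in Q::=N S Q, S is followed by Q with FIRST {λ, bool, do, false}; in Q::=N S Q, the suffix after S is nullable, so FOLLOW(S) ⊇ FOLLOW(Q) = {false}; in Q::=S false, S is followed by false with FIRST {false}. Thus FOLLOW(S) = {$, bool, do, false}.
FOLLOW(N): in Q::=N S Q, N is followed by S Q with FIRST {λ, bool, do, false}; in Q::=N S Q, the suffix after N is nullable, so FOLLOW(N) ⊇ FOLLOW(Q) = {false}. Thus FOLLOW(N) = {bool, do, false}.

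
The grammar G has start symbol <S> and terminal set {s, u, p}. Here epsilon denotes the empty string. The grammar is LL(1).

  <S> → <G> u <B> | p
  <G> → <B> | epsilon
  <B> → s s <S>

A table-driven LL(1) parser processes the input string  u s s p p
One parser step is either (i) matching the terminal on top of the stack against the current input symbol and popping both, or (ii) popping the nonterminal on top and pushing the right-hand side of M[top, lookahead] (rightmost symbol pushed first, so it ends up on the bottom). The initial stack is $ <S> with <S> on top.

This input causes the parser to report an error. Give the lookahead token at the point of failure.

p

step 1: stack=$ <S>  input=u s s p p $  — expand <S> → <G> u <B>
step 2: stack=$ <B> u <G>  input=u s s p p $  — expand <G> → epsilon
step 3: stack=$ <B> u  input=u s s p p $  — match u
step 4: stack=$ <B>  input=s s p p $  — expand <B> → s s <S>
step 5: stack=$ <S> s s  input=s s p p $  — match s
step 6: stack=$ <S> s  input=s p p $  — match s
step 7: stack=$ <S>  input=p p $  — expand <S> → p
step 8: stack=$ p  input=p p $  — match p
step 9: stack=$  input=p $  — error: stack empty but input remains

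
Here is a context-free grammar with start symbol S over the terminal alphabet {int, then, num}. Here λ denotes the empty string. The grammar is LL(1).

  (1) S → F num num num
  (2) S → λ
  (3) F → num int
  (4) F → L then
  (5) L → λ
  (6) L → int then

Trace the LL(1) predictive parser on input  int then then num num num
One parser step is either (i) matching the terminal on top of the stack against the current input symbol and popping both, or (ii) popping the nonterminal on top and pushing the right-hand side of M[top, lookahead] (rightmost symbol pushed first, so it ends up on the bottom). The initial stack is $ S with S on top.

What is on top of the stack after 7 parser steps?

num

step 1: stack=$ S  input=int then then num num num $  — expand S → F num num num
step 2: stack=$ num num num F  input=int then then num num num $  — expand F → L then
step 3: stack=$ num num num then L  input=int then then num num num $  — expand L → int then
step 4: stack=$ num num num then then int  input=int then then num num num $  — match int
step 5: stack=$ num num num then then  input=then then num num num $  — match then
step 6: stack=$ num num num then  input=then num num num $  — match then
step 7: stack=$ num num num  input=num num num $  — match num
Stack after step 7: $ num num (top = num).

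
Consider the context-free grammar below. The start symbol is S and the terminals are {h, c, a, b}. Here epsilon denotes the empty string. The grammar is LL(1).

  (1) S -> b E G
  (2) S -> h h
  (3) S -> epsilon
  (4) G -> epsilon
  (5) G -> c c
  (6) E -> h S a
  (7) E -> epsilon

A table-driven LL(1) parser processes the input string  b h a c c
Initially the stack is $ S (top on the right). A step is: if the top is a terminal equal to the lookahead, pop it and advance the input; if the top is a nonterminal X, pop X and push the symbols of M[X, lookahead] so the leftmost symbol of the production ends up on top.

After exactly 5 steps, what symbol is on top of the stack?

step 1: stack=$ S  input=b h a c c $  — expand S -> b E G
step 2: stack=$ G E b  input=b h a c c $  — match b
step 3: stack=$ G E  input=h a c c $  — expand E -> h S a
step 4: stack=$ G a S h  input=h a c c $  — match h
step 5: stack=$ G a S  input=a c c $  — expand S -> epsilon
Stack after step 5: $ G a (top = a).

a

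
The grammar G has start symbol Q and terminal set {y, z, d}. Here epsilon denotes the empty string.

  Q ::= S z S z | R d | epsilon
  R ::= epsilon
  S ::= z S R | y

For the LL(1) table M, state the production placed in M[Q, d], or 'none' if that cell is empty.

FIRST(R): from R::=epsilon we get {epsilon}. So FIRST(R) = {epsilon}.
FIRST(S): from S::=z S R we get {z}; from S::=y we get {y}. So FIRST(S) = {y, z}.
FIRST(Q): from Q::=S z S z we get {y, z}; from Q::=R d we get {d}; from Q::=epsilon we get {epsilon}. So FIRST(Q) = {epsilon, d, y, z}.
FOLLOW(Q) includes $ since Q is the start symbol.
FOLLOW(Q): Q appears on no right-hand side. Thus FOLLOW(Q) = {$}.
For Q ::= S z S z: FIRST(S z S z) = {y, z}, so it goes in M[Q, t] for t ∈ {y, z}.
For Q ::= R d: FIRST(R d) = {d}, so it goes in M[Q, t] for t ∈ {d}.
For Q ::= epsilon: FIRST(epsilon) = {epsilon}, so it goes in M[Q, t] for t ∈ {}; since epsilon ∈ FIRST, also for every t ∈ FOLLOW(Q) = {$}.

Q ::= R d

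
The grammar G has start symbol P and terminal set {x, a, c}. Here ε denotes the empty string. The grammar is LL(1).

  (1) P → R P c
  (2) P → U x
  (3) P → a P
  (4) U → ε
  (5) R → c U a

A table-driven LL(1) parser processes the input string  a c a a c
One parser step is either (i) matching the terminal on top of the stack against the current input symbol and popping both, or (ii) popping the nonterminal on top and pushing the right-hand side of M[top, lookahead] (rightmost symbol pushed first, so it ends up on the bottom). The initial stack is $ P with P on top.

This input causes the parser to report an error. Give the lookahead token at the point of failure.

$

      Stack          Input        Action
   1  $ P            a c a a c $  expand P → a P
   2  $ P a          a c a a c $  match a
   3  $ P            c a a c $    expand P → R P c
   4  $ c P R        c a a c $    expand R → c U a
   5  $ c P a U c    c a a c $    match c
   6  $ c P a U      a a c $      expand U → ε
   7  $ c P a        a a c $      match a
   8  $ c P          a c $        expand P → a P
   9  $ c P a        a c $        match a
  10  $ c P          c $          expand P → R P c
  11  $ c c P R      c $          expand R → c U a
  12  $ c c P a U c  c $          match c
  13  $ c c P a U    $            error: M[U, $] is empty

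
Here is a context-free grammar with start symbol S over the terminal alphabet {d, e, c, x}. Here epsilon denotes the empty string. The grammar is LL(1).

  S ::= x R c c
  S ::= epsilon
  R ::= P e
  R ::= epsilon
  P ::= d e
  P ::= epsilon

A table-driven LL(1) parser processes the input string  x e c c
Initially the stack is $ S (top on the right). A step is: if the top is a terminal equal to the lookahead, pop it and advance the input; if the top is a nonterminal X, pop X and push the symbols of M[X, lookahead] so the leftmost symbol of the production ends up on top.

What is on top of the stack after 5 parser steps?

     Stack      Input      Action
  1  $ S        x e c c $  expand S ::= x R c c
  2  $ c c R x  x e c c $  match x
  3  $ c c R    e c c $    expand R ::= P e
  4  $ c c e P  e c c $    expand P ::= epsilon
  5  $ c c e    e c c $    match e
Stack after step 5: $ c c (top = c).

c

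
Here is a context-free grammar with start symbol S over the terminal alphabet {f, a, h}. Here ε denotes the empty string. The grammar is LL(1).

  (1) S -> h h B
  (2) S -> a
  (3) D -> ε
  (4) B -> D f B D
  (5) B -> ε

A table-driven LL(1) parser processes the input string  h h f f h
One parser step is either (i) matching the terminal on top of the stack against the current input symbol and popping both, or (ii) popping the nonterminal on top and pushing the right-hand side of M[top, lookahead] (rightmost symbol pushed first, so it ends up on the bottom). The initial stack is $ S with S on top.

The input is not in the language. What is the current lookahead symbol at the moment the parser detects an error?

h

step 1: stack=$ S  input=h h f f h $  — expand S -> h h B
step 2: stack=$ B h h  input=h h f f h $  — match h
step 3: stack=$ B h  input=h f f h $  — match h
step 4: stack=$ B  input=f f h $  — expand B -> D f B D
step 5: stack=$ D B f D  input=f f h $  — expand D -> ε
step 6: stack=$ D B f  input=f f h $  — match f
step 7: stack=$ D B  input=f h $  — expand B -> D f B D
step 8: stack=$ D D B f D  input=f h $  — expand D -> ε
step 9: stack=$ D D B f  input=f h $  — match f
step 10: stack=$ D D B  input=h $  — error: M[B, h] is empty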